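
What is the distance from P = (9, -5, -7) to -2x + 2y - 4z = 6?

distance = |a·x₀ + b·y₀ + c·z₀ - d| / √(a² + b² + c²)
  = |(-2)·9 + 2·(-5) + (-4)·(-7) - 6| / √((-2)² + 2² + (-4)²)
  = |-18 - 10 + 28 - 6| / √(4 + 4 + 16)
  = |-6| / √24
  = 6 / 4.899
  ≈ 1.225

1.225


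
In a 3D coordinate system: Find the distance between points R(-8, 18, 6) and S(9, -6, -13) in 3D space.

d = √[(x₂-x₁)² + (y₂-y₁)² + (z₂-z₁)²]
  = √[17² + (-24)² + (-19)²]
  = √[289 + 576 + 361]
  = √1226
  ≈ 35.01

35.01


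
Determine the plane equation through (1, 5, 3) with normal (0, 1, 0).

The plane through P with normal n = (a, b, c) satisfies n·(r - P) = 0,
i.e. ax + by + cz = a·x₀ + b·y₀ + c·z₀.
d = 0·1 + 1·5 + 0·3
  = 0 + 5 + 0
  = 5
Equation: y = 5

y = 5


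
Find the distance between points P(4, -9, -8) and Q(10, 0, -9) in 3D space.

d = √[(x₂-x₁)² + (y₂-y₁)² + (z₂-z₁)²]
  = √[6² + 9² + (-1)²]
  = √[36 + 81 + 1]
  = √118
  ≈ 10.86

10.86


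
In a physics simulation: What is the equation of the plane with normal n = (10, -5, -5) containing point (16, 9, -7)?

The plane through P with normal n = (a, b, c) satisfies n·(r - P) = 0,
i.e. ax + by + cz = a·x₀ + b·y₀ + c·z₀.
d = 10·16 + (-5)·9 + (-5)·(-7)
  = 160 - 45 + 35
  = 150
Equation: 10x - 5y - 5z = 150

10x - 5y - 5z = 150


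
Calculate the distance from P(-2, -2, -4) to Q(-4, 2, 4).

d = √[(x₂-x₁)² + (y₂-y₁)² + (z₂-z₁)²]
  = √[(-2)² + 4² + 8²]
  = √[4 + 16 + 64]
  = √84
  ≈ 9.165

9.165


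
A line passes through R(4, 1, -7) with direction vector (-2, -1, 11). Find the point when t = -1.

P(t) = R + t·d
  = (4 + (-2)·(-1), 1 + (-1)·(-1), -7 + 11·(-1))
  = (4 + 2, 1 + 1, -7 - 11)
  = (6, 2, -18)

(6, 2, -18)


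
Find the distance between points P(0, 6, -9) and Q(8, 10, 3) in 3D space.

d = √[(x₂-x₁)² + (y₂-y₁)² + (z₂-z₁)²]
  = √[8² + 4² + 12²]
  = √[64 + 16 + 144]
  = √224
  ≈ 14.97

14.97


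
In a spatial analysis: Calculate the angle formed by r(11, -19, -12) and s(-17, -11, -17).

r·s = 11·(-17) + (-19)·(-11) + (-12)·(-17) = -187 + 209 + 204 = 226
|r| = √(11² + (-19)² + (-12)²) = √626 ≈ 25.02
|s| = √((-17)² + (-11)² + (-17)²) = √699 ≈ 26.44
cos θ = (r·s)/(|r||s|) = 226/(25.02·26.44) ≈ 0.3417
θ = arccos(0.3417) ≈ 70.02°

70.02°


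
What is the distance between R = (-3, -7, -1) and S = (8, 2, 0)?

d = √[(x₂-x₁)² + (y₂-y₁)² + (z₂-z₁)²]
  = √[11² + 9² + 1²]
  = √[121 + 81 + 1]
  = √203
  ≈ 14.25

14.25


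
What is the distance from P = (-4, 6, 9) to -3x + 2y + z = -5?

distance = |a·x₀ + b·y₀ + c·z₀ - d| / √(a² + b² + c²)
  = |(-3)·(-4) + 2·6 + 1·9 - (-5)| / √((-3)² + 2² + 1²)
  = |12 + 12 + 9 + 5| / √(9 + 4 + 1)
  = |38| / √14
  = 38 / 3.742
  ≈ 10.16

10.16


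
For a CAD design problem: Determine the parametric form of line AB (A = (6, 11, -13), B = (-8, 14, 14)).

Direction vector d = B - A = (-8 - 6, 14 - 11, 14 + 13) = (-14, 3, 27)
Parametric form r = A + t·d:
x = 6 - 14t, y = 11 + 3t, z = -13 + 27t

x = 6 - 14t, y = 11 + 3t, z = -13 + 27t


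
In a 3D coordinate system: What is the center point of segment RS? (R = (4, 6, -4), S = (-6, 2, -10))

M = ((x₁+x₂)/2, (y₁+y₂)/2, (z₁+z₂)/2)
  = ((4 - 6)/2, (6 + 2)/2, (-4 - 10)/2)
  = (-2/2, 8/2, -14/2)
  = (-1, 4, -7)

(-1, 4, -7)


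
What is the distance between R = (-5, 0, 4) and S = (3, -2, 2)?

d = √[(x₂-x₁)² + (y₂-y₁)² + (z₂-z₁)²]
  = √[8² + (-2)² + (-2)²]
  = √[64 + 4 + 4]
  = √72
  ≈ 8.485

8.485


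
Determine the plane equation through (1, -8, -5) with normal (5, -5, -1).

The plane through P with normal n = (a, b, c) satisfies n·(r - P) = 0,
i.e. ax + by + cz = a·x₀ + b·y₀ + c·z₀.
d = 5·1 + (-5)·(-8) + (-1)·(-5)
  = 5 + 40 + 5
  = 50
Equation: 5x - 5y - z = 50

5x - 5y - z = 50


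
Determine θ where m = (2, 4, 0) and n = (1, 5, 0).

m·n = 2·1 + 4·5 + 0·0 = 2 + 20 + 0 = 22
|m| = √(2² + 4² + 0²) = √20 ≈ 4.472
|n| = √(1² + 5² + 0²) = √26 ≈ 5.099
cos θ = (m·n)/(|m||n|) = 22/(4.472·5.099) ≈ 0.9648
θ = arccos(0.9648) ≈ 15.26°

15.26°


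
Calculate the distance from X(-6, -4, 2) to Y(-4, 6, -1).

d = √[(x₂-x₁)² + (y₂-y₁)² + (z₂-z₁)²]
  = √[2² + 10² + (-3)²]
  = √[4 + 100 + 9]
  = √113
  ≈ 10.63

10.63


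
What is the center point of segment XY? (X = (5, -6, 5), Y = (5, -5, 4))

M = ((x₁+x₂)/2, (y₁+y₂)/2, (z₁+z₂)/2)
  = ((5 + 5)/2, (-6 - 5)/2, (5 + 4)/2)
  = (10/2, -11/2, 9/2)
  = (5, -5.5, 4.5)

(5, -5.5, 4.5)


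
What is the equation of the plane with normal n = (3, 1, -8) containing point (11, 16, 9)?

The plane through P with normal n = (a, b, c) satisfies n·(r - P) = 0,
i.e. ax + by + cz = a·x₀ + b·y₀ + c·z₀.
d = 3·11 + 1·16 + (-8)·9
  = 33 + 16 - 72
  = -23
Equation: 3x + y - 8z = -23

3x + y - 8z = -23


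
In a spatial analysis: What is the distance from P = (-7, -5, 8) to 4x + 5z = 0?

distance = |a·x₀ + b·y₀ + c·z₀ - d| / √(a² + b² + c²)
  = |4·(-7) + 0·(-5) + 5·8 - 0| / √(4² + 0² + 5²)
  = |-28 + 0 + 40 + 0| / √(16 + 0 + 25)
  = |12| / √41
  = 12 / 6.403
  ≈ 1.874

1.874


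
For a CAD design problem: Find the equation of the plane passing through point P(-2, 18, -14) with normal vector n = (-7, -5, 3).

The plane through P with normal n = (a, b, c) satisfies n·(r - P) = 0,
i.e. ax + by + cz = a·x₀ + b·y₀ + c·z₀.
d = (-7)·(-2) + (-5)·18 + 3·(-14)
  = 14 - 90 - 42
  = -118
Equation: -7x - 5y + 3z = -118

-7x - 5y + 3z = -118


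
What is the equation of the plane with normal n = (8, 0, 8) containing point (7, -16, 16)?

The plane through P with normal n = (a, b, c) satisfies n·(r - P) = 0,
i.e. ax + by + cz = a·x₀ + b·y₀ + c·z₀.
d = 8·7 + 0·(-16) + 8·16
  = 56 + 0 + 128
  = 184
Equation: 8x + 8z = 184

8x + 8z = 184


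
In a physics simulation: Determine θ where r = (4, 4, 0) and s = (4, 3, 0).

r·s = 4·4 + 4·3 + 0·0 = 16 + 12 + 0 = 28
|r| = √(4² + 4² + 0²) = √32 ≈ 5.657
|s| = √(4² + 3² + 0²) = √25 ≈ 5
cos θ = (r·s)/(|r||s|) = 28/(5.657·5) ≈ 0.9899
θ = arccos(0.9899) ≈ 8.13°

8.13°


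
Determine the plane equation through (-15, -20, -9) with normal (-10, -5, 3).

The plane through P with normal n = (a, b, c) satisfies n·(r - P) = 0,
i.e. ax + by + cz = a·x₀ + b·y₀ + c·z₀.
d = (-10)·(-15) + (-5)·(-20) + 3·(-9)
  = 150 + 100 - 27
  = 223
Equation: -10x - 5y + 3z = 223

-10x - 5y + 3z = 223


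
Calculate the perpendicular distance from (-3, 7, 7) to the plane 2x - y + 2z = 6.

distance = |a·x₀ + b·y₀ + c·z₀ - d| / √(a² + b² + c²)
  = |2·(-3) + (-1)·7 + 2·7 - 6| / √(2² + (-1)² + 2²)
  = |-6 - 7 + 14 - 6| / √(4 + 1 + 4)
  = |-5| / √9
  = 5 / 3
  ≈ 1.667

1.667


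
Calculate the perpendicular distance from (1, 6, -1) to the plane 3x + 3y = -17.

distance = |a·x₀ + b·y₀ + c·z₀ - d| / √(a² + b² + c²)
  = |3·1 + 3·6 + 0·(-1) - (-17)| / √(3² + 3² + 0²)
  = |3 + 18 + 0 + 17| / √(9 + 9 + 0)
  = |38| / √18
  = 38 / 4.243
  ≈ 8.957

8.957


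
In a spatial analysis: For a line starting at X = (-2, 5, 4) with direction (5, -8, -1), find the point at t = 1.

P(t) = X + t·d
  = (-2 + 5·1, 5 + (-8)·1, 4 + (-1)·1)
  = (-2 + 5, 5 - 8, 4 - 1)
  = (3, -3, 3)

(3, -3, 3)


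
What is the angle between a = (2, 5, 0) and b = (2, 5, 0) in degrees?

a·b = 2·2 + 5·5 + 0·0 = 4 + 25 + 0 = 29
|a| = √(2² + 5² + 0²) = √29 ≈ 5.385
|b| = √(2² + 5² + 0²) = √29 ≈ 5.385
cos θ = (a·b)/(|a||b|) = 29/(5.385·5.385) ≈ 1
θ = arccos(1) ≈ 0°

0°


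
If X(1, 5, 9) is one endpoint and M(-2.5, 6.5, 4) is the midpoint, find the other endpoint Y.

Y = 2M - X
  = (2·(-2.5) - 1, 2·6.5 - 5, 2·4 - 9)
  = (-5 - 1, 13 - 5, 8 - 9)
  = (-6, 8, -1)

(-6, 8, -1)


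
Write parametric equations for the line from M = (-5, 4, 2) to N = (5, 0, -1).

Direction vector d = N - M = (5 + 5, 0 - 4, -1 - 2) = (10, -4, -3)
Parametric form r = M + t·d:
x = -5 + 10t, y = 4 - 4t, z = 2 - 3t

x = -5 + 10t, y = 4 - 4t, z = 2 - 3t


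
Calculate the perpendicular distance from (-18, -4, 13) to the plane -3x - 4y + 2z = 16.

distance = |a·x₀ + b·y₀ + c·z₀ - d| / √(a² + b² + c²)
  = |(-3)·(-18) + (-4)·(-4) + 2·13 - 16| / √((-3)² + (-4)² + 2²)
  = |54 + 16 + 26 - 16| / √(9 + 16 + 4)
  = |80| / √29
  = 80 / 5.385
  ≈ 14.86

14.86


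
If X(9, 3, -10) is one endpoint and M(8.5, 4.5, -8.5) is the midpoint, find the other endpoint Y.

Y = 2M - X
  = (2·8.5 - 9, 2·4.5 - 3, 2·(-8.5) - (-10))
  = (17 - 9, 9 - 3, -17 + 10)
  = (8, 6, -7)

(8, 6, -7)


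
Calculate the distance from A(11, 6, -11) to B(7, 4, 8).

d = √[(x₂-x₁)² + (y₂-y₁)² + (z₂-z₁)²]
  = √[(-4)² + (-2)² + 19²]
  = √[16 + 4 + 361]
  = √381
  ≈ 19.52

19.52


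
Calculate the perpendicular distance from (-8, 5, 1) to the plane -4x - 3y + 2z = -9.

distance = |a·x₀ + b·y₀ + c·z₀ - d| / √(a² + b² + c²)
  = |(-4)·(-8) + (-3)·5 + 2·1 - (-9)| / √((-4)² + (-3)² + 2²)
  = |32 - 15 + 2 + 9| / √(16 + 9 + 4)
  = |28| / √29
  = 28 / 5.385
  ≈ 5.199

5.199


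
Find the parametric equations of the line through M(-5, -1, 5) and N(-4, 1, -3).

Direction vector d = N - M = (-4 + 5, 1 + 1, -3 - 5) = (1, 2, -8)
Parametric form r = M + t·d:
x = -5 + t, y = -1 + 2t, z = 5 - 8t

x = -5 + t, y = -1 + 2t, z = 5 - 8t


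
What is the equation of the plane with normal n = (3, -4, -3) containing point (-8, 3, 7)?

The plane through P with normal n = (a, b, c) satisfies n·(r - P) = 0,
i.e. ax + by + cz = a·x₀ + b·y₀ + c·z₀.
d = 3·(-8) + (-4)·3 + (-3)·7
  = -24 - 12 - 21
  = -57
Equation: 3x - 4y - 3z = -57

3x - 4y - 3z = -57


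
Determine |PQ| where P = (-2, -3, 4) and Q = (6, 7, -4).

d = √[(x₂-x₁)² + (y₂-y₁)² + (z₂-z₁)²]
  = √[8² + 10² + (-8)²]
  = √[64 + 100 + 64]
  = √228
  ≈ 15.1

15.1


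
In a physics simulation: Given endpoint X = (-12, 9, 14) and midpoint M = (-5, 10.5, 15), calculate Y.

Y = 2M - X
  = (2·(-5) - (-12), 2·10.5 - 9, 2·15 - 14)
  = (-10 + 12, 21 - 9, 30 - 14)
  = (2, 12, 16)

(2, 12, 16)


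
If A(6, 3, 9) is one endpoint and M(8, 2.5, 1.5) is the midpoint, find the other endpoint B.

B = 2M - A
  = (2·8 - 6, 2·2.5 - 3, 2·1.5 - 9)
  = (16 - 6, 5 - 3, 3 - 9)
  = (10, 2, -6)

(10, 2, -6)


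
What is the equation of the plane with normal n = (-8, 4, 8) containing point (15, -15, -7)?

The plane through P with normal n = (a, b, c) satisfies n·(r - P) = 0,
i.e. ax + by + cz = a·x₀ + b·y₀ + c·z₀.
d = (-8)·15 + 4·(-15) + 8·(-7)
  = -120 - 60 - 56
  = -236
Equation: -8x + 4y + 8z = -236

-8x + 4y + 8z = -236


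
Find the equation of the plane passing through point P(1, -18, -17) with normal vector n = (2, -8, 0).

The plane through P with normal n = (a, b, c) satisfies n·(r - P) = 0,
i.e. ax + by + cz = a·x₀ + b·y₀ + c·z₀.
d = 2·1 + (-8)·(-18) + 0·(-17)
  = 2 + 144 + 0
  = 146
Equation: 2x - 8y = 146

2x - 8y = 146


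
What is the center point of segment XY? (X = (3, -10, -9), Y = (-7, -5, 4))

M = ((x₁+x₂)/2, (y₁+y₂)/2, (z₁+z₂)/2)
  = ((3 - 7)/2, (-10 - 5)/2, (-9 + 4)/2)
  = (-4/2, -15/2, -5/2)
  = (-2, -7.5, -2.5)

(-2, -7.5, -2.5)


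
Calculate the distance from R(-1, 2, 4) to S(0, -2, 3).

d = √[(x₂-x₁)² + (y₂-y₁)² + (z₂-z₁)²]
  = √[1² + (-4)² + (-1)²]
  = √[1 + 16 + 1]
  = √18
  ≈ 4.243

4.243


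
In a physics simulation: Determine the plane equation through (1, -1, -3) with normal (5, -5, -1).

The plane through P with normal n = (a, b, c) satisfies n·(r - P) = 0,
i.e. ax + by + cz = a·x₀ + b·y₀ + c·z₀.
d = 5·1 + (-5)·(-1) + (-1)·(-3)
  = 5 + 5 + 3
  = 13
Equation: 5x - 5y - z = 13

5x - 5y - z = 13


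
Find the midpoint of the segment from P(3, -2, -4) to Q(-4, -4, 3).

M = ((x₁+x₂)/2, (y₁+y₂)/2, (z₁+z₂)/2)
  = ((3 - 4)/2, (-2 - 4)/2, (-4 + 3)/2)
  = (-1/2, -6/2, -1/2)
  = (-0.5, -3, -0.5)

(-0.5, -3, -0.5)


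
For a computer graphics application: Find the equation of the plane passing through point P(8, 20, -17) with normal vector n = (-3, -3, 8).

The plane through P with normal n = (a, b, c) satisfies n·(r - P) = 0,
i.e. ax + by + cz = a·x₀ + b·y₀ + c·z₀.
d = (-3)·8 + (-3)·20 + 8·(-17)
  = -24 - 60 - 136
  = -220
Equation: -3x - 3y + 8z = -220

-3x - 3y + 8z = -220


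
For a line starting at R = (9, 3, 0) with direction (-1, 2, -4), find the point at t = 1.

P(t) = R + t·d
  = (9 + (-1)·1, 3 + 2·1, 0 + (-4)·1)
  = (9 - 1, 3 + 2, 0 - 4)
  = (8, 5, -4)

(8, 5, -4)


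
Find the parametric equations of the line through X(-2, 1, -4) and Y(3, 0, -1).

Direction vector d = Y - X = (3 + 2, 0 - 1, -1 + 4) = (5, -1, 3)
Parametric form r = X + t·d:
x = -2 + 5t, y = 1 - t, z = -4 + 3t

x = -2 + 5t, y = 1 - t, z = -4 + 3t


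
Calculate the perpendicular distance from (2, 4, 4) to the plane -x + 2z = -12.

distance = |a·x₀ + b·y₀ + c·z₀ - d| / √(a² + b² + c²)
  = |(-1)·2 + 0·4 + 2·4 - (-12)| / √((-1)² + 0² + 2²)
  = |-2 + 0 + 8 + 12| / √(1 + 0 + 4)
  = |18| / √5
  = 18 / 2.236
  ≈ 8.05

8.05


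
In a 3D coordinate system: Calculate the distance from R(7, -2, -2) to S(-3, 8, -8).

d = √[(x₂-x₁)² + (y₂-y₁)² + (z₂-z₁)²]
  = √[(-10)² + 10² + (-6)²]
  = √[100 + 100 + 36]
  = √236
  ≈ 15.36

15.36


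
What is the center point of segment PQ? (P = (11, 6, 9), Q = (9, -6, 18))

M = ((x₁+x₂)/2, (y₁+y₂)/2, (z₁+z₂)/2)
  = ((11 + 9)/2, (6 - 6)/2, (9 + 18)/2)
  = (20/2, 0/2, 27/2)
  = (10, 0, 13.5)

(10, 0, 13.5)


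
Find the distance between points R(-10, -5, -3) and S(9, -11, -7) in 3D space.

d = √[(x₂-x₁)² + (y₂-y₁)² + (z₂-z₁)²]
  = √[19² + (-6)² + (-4)²]
  = √[361 + 36 + 16]
  = √413
  ≈ 20.32

20.32


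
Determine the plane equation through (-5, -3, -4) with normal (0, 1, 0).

The plane through P with normal n = (a, b, c) satisfies n·(r - P) = 0,
i.e. ax + by + cz = a·x₀ + b·y₀ + c·z₀.
d = 0·(-5) + 1·(-3) + 0·(-4)
  = 0 - 3 + 0
  = -3
Equation: y = -3

y = -3


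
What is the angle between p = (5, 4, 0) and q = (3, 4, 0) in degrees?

p·q = 5·3 + 4·4 + 0·0 = 15 + 16 + 0 = 31
|p| = √(5² + 4² + 0²) = √41 ≈ 6.403
|q| = √(3² + 4² + 0²) = √25 ≈ 5
cos θ = (p·q)/(|p||q|) = 31/(6.403·5) ≈ 0.9683
θ = arccos(0.9683) ≈ 14.47°

14.47°


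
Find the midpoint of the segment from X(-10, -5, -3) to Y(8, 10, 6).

M = ((x₁+x₂)/2, (y₁+y₂)/2, (z₁+z₂)/2)
  = ((-10 + 8)/2, (-5 + 10)/2, (-3 + 6)/2)
  = (-2/2, 5/2, 3/2)
  = (-1, 2.5, 1.5)

(-1, 2.5, 1.5)


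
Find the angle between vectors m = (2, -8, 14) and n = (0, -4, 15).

m·n = 2·0 + (-8)·(-4) + 14·15 = 0 + 32 + 210 = 242
|m| = √(2² + (-8)² + 14²) = √264 ≈ 16.25
|n| = √(0² + (-4)² + 15²) = √241 ≈ 15.52
cos θ = (m·n)/(|m||n|) = 242/(16.25·15.52) ≈ 0.9594
θ = arccos(0.9594) ≈ 16.38°

16.38°


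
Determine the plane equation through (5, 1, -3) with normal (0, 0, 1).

The plane through P with normal n = (a, b, c) satisfies n·(r - P) = 0,
i.e. ax + by + cz = a·x₀ + b·y₀ + c·z₀.
d = 0·5 + 0·1 + 1·(-3)
  = 0 + 0 - 3
  = -3
Equation: z = -3

z = -3


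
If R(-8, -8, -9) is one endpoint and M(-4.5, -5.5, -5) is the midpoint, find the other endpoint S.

S = 2M - R
  = (2·(-4.5) - (-8), 2·(-5.5) - (-8), 2·(-5) - (-9))
  = (-9 + 8, -11 + 8, -10 + 9)
  = (-1, -3, -1)

(-1, -3, -1)


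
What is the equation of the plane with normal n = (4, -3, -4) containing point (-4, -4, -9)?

The plane through P with normal n = (a, b, c) satisfies n·(r - P) = 0,
i.e. ax + by + cz = a·x₀ + b·y₀ + c·z₀.
d = 4·(-4) + (-3)·(-4) + (-4)·(-9)
  = -16 + 12 + 36
  = 32
Equation: 4x - 3y - 4z = 32

4x - 3y - 4z = 32


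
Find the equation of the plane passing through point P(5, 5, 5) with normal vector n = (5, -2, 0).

The plane through P with normal n = (a, b, c) satisfies n·(r - P) = 0,
i.e. ax + by + cz = a·x₀ + b·y₀ + c·z₀.
d = 5·5 + (-2)·5 + 0·5
  = 25 - 10 + 0
  = 15
Equation: 5x - 2y = 15

5x - 2y = 15


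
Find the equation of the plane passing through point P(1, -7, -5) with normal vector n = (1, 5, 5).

The plane through P with normal n = (a, b, c) satisfies n·(r - P) = 0,
i.e. ax + by + cz = a·x₀ + b·y₀ + c·z₀.
d = 1·1 + 5·(-7) + 5·(-5)
  = 1 - 35 - 25
  = -59
Equation: x + 5y + 5z = -59

x + 5y + 5z = -59


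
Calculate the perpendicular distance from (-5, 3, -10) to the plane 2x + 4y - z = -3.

distance = |a·x₀ + b·y₀ + c·z₀ - d| / √(a² + b² + c²)
  = |2·(-5) + 4·3 + (-1)·(-10) - (-3)| / √(2² + 4² + (-1)²)
  = |-10 + 12 + 10 + 3| / √(4 + 16 + 1)
  = |15| / √21
  = 15 / 4.583
  ≈ 3.273

3.273


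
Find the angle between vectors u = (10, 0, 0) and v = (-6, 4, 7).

u·v = 10·(-6) + 0·4 + 0·7 = -60 + 0 + 0 = -60
|u| = √(10² + 0² + 0²) = √100 ≈ 10
|v| = √((-6)² + 4² + 7²) = √101 ≈ 10.05
cos θ = (u·v)/(|u||v|) = -60/(10·10.05) ≈ -0.597
θ = arccos(-0.597) ≈ 126.7°

126.7°


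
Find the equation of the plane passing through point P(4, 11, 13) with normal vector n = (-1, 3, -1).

The plane through P with normal n = (a, b, c) satisfies n·(r - P) = 0,
i.e. ax + by + cz = a·x₀ + b·y₀ + c·z₀.
d = (-1)·4 + 3·11 + (-1)·13
  = -4 + 33 - 13
  = 16
Equation: -x + 3y - z = 16

-x + 3y - z = 16


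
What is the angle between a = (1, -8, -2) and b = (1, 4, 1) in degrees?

a·b = 1·1 + (-8)·4 + (-2)·1 = 1 - 32 - 2 = -33
|a| = √(1² + (-8)² + (-2)²) = √69 ≈ 8.307
|b| = √(1² + 4² + 1²) = √18 ≈ 4.243
cos θ = (a·b)/(|a||b|) = -33/(8.307·4.243) ≈ -0.9364
θ = arccos(-0.9364) ≈ 159.5°

159.5°


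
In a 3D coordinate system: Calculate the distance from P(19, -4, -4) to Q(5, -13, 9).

d = √[(x₂-x₁)² + (y₂-y₁)² + (z₂-z₁)²]
  = √[(-14)² + (-9)² + 13²]
  = √[196 + 81 + 169]
  = √446
  ≈ 21.12

21.12


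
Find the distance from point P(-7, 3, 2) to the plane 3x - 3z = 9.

distance = |a·x₀ + b·y₀ + c·z₀ - d| / √(a² + b² + c²)
  = |3·(-7) + 0·3 + (-3)·2 - 9| / √(3² + 0² + (-3)²)
  = |-21 + 0 - 6 - 9| / √(9 + 0 + 9)
  = |-36| / √18
  = 36 / 4.243
  ≈ 8.485

8.485


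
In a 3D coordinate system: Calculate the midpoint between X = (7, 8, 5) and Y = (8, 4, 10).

M = ((x₁+x₂)/2, (y₁+y₂)/2, (z₁+z₂)/2)
  = ((7 + 8)/2, (8 + 4)/2, (5 + 10)/2)
  = (15/2, 12/2, 15/2)
  = (7.5, 6, 7.5)

(7.5, 6, 7.5)


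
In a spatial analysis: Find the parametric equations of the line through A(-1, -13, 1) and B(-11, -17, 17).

Direction vector d = B - A = (-11 + 1, -17 + 13, 17 - 1) = (-10, -4, 16)
Parametric form r = A + t·d:
x = -1 - 10t, y = -13 - 4t, z = 1 + 16t

x = -1 - 10t, y = -13 - 4t, z = 1 + 16t


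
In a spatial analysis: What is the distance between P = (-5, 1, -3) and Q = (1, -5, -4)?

d = √[(x₂-x₁)² + (y₂-y₁)² + (z₂-z₁)²]
  = √[6² + (-6)² + (-1)²]
  = √[36 + 36 + 1]
  = √73
  ≈ 8.544

8.544


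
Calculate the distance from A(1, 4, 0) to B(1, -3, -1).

d = √[(x₂-x₁)² + (y₂-y₁)² + (z₂-z₁)²]
  = √[0² + (-7)² + (-1)²]
  = √[0 + 49 + 1]
  = √50
  ≈ 7.071

7.071


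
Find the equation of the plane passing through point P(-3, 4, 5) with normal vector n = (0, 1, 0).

The plane through P with normal n = (a, b, c) satisfies n·(r - P) = 0,
i.e. ax + by + cz = a·x₀ + b·y₀ + c·z₀.
d = 0·(-3) + 1·4 + 0·5
  = 0 + 4 + 0
  = 4
Equation: y = 4

y = 4


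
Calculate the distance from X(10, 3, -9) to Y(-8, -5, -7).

d = √[(x₂-x₁)² + (y₂-y₁)² + (z₂-z₁)²]
  = √[(-18)² + (-8)² + 2²]
  = √[324 + 64 + 4]
  = √392
  ≈ 19.8

19.8


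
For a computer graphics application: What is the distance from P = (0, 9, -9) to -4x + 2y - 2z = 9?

distance = |a·x₀ + b·y₀ + c·z₀ - d| / √(a² + b² + c²)
  = |(-4)·0 + 2·9 + (-2)·(-9) - 9| / √((-4)² + 2² + (-2)²)
  = |0 + 18 + 18 - 9| / √(16 + 4 + 4)
  = |27| / √24
  = 27 / 4.899
  ≈ 5.511

5.511


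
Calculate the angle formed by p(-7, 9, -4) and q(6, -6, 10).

p·q = (-7)·6 + 9·(-6) + (-4)·10 = -42 - 54 - 40 = -136
|p| = √((-7)² + 9² + (-4)²) = √146 ≈ 12.08
|q| = √(6² + (-6)² + 10²) = √172 ≈ 13.11
cos θ = (p·q)/(|p||q|) = -136/(12.08·13.11) ≈ -0.8582
θ = arccos(-0.8582) ≈ 149.1°

149.1°


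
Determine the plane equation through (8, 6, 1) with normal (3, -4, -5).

The plane through P with normal n = (a, b, c) satisfies n·(r - P) = 0,
i.e. ax + by + cz = a·x₀ + b·y₀ + c·z₀.
d = 3·8 + (-4)·6 + (-5)·1
  = 24 - 24 - 5
  = -5
Equation: 3x - 4y - 5z = -5

3x - 4y - 5z = -5


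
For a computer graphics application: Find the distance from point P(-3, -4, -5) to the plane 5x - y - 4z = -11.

distance = |a·x₀ + b·y₀ + c·z₀ - d| / √(a² + b² + c²)
  = |5·(-3) + (-1)·(-4) + (-4)·(-5) - (-11)| / √(5² + (-1)² + (-4)²)
  = |-15 + 4 + 20 + 11| / √(25 + 1 + 16)
  = |20| / √42
  = 20 / 6.481
  ≈ 3.086

3.086


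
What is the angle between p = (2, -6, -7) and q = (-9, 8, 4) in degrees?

p·q = 2·(-9) + (-6)·8 + (-7)·4 = -18 - 48 - 28 = -94
|p| = √(2² + (-6)² + (-7)²) = √89 ≈ 9.434
|q| = √((-9)² + 8² + 4²) = √161 ≈ 12.69
cos θ = (p·q)/(|p||q|) = -94/(9.434·12.69) ≈ -0.7853
θ = arccos(-0.7853) ≈ 141.7°

141.7°


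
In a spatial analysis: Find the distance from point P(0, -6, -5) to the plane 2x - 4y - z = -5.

distance = |a·x₀ + b·y₀ + c·z₀ - d| / √(a² + b² + c²)
  = |2·0 + (-4)·(-6) + (-1)·(-5) - (-5)| / √(2² + (-4)² + (-1)²)
  = |0 + 24 + 5 + 5| / √(4 + 16 + 1)
  = |34| / √21
  = 34 / 4.583
  ≈ 7.419

7.419


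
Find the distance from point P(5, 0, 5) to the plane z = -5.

distance = |a·x₀ + b·y₀ + c·z₀ - d| / √(a² + b² + c²)
  = |0·5 + 0·0 + 1·5 - (-5)| / √(0² + 0² + 1²)
  = |0 + 0 + 5 + 5| / √(0 + 0 + 1)
  = |10| / √1
  = 10 / 1
  ≈ 10

10


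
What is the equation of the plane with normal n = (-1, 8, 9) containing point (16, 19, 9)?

The plane through P with normal n = (a, b, c) satisfies n·(r - P) = 0,
i.e. ax + by + cz = a·x₀ + b·y₀ + c·z₀.
d = (-1)·16 + 8·19 + 9·9
  = -16 + 152 + 81
  = 217
Equation: -x + 8y + 9z = 217

-x + 8y + 9z = 217


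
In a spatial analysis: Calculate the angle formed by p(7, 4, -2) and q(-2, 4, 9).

p·q = 7·(-2) + 4·4 + (-2)·9 = -14 + 16 - 18 = -16
|p| = √(7² + 4² + (-2)²) = √69 ≈ 8.307
|q| = √((-2)² + 4² + 9²) = √101 ≈ 10.05
cos θ = (p·q)/(|p||q|) = -16/(8.307·10.05) ≈ -0.1917
θ = arccos(-0.1917) ≈ 101°

101°


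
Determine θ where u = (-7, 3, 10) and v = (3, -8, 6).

u·v = (-7)·3 + 3·(-8) + 10·6 = -21 - 24 + 60 = 15
|u| = √((-7)² + 3² + 10²) = √158 ≈ 12.57
|v| = √(3² + (-8)² + 6²) = √109 ≈ 10.44
cos θ = (u·v)/(|u||v|) = 15/(12.57·10.44) ≈ 0.1143
θ = arccos(0.1143) ≈ 83.44°

83.44°


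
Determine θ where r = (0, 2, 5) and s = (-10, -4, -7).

r·s = 0·(-10) + 2·(-4) + 5·(-7) = 0 - 8 - 35 = -43
|r| = √(0² + 2² + 5²) = √29 ≈ 5.385
|s| = √((-10)² + (-4)² + (-7)²) = √165 ≈ 12.85
cos θ = (r·s)/(|r||s|) = -43/(5.385·12.85) ≈ -0.6216
θ = arccos(-0.6216) ≈ 128.4°

128.4°


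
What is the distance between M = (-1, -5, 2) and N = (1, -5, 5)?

d = √[(x₂-x₁)² + (y₂-y₁)² + (z₂-z₁)²]
  = √[2² + 0² + 3²]
  = √[4 + 0 + 9]
  = √13
  ≈ 3.606

3.606


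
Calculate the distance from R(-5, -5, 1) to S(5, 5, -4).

d = √[(x₂-x₁)² + (y₂-y₁)² + (z₂-z₁)²]
  = √[10² + 10² + (-5)²]
  = √[100 + 100 + 25]
  = √225
  ≈ 15

15


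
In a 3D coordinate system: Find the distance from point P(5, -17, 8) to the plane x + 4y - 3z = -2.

distance = |a·x₀ + b·y₀ + c·z₀ - d| / √(a² + b² + c²)
  = |1·5 + 4·(-17) + (-3)·8 - (-2)| / √(1² + 4² + (-3)²)
  = |5 - 68 - 24 + 2| / √(1 + 16 + 9)
  = |-85| / √26
  = 85 / 5.099
  ≈ 16.67

16.67


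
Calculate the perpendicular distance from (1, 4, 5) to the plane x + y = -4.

distance = |a·x₀ + b·y₀ + c·z₀ - d| / √(a² + b² + c²)
  = |1·1 + 1·4 + 0·5 - (-4)| / √(1² + 1² + 0²)
  = |1 + 4 + 0 + 4| / √(1 + 1 + 0)
  = |9| / √2
  = 9 / 1.414
  ≈ 6.364

6.364


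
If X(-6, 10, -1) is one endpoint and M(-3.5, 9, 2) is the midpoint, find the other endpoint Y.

Y = 2M - X
  = (2·(-3.5) - (-6), 2·9 - 10, 2·2 - (-1))
  = (-7 + 6, 18 - 10, 4 + 1)
  = (-1, 8, 5)

(-1, 8, 5)


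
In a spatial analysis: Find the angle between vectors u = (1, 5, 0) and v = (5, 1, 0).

u·v = 1·5 + 5·1 + 0·0 = 5 + 5 + 0 = 10
|u| = √(1² + 5² + 0²) = √26 ≈ 5.099
|v| = √(5² + 1² + 0²) = √26 ≈ 5.099
cos θ = (u·v)/(|u||v|) = 10/(5.099·5.099) ≈ 0.3846
θ = arccos(0.3846) ≈ 67.38°

67.38°


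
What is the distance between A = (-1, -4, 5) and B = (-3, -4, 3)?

d = √[(x₂-x₁)² + (y₂-y₁)² + (z₂-z₁)²]
  = √[(-2)² + 0² + (-2)²]
  = √[4 + 0 + 4]
  = √8
  ≈ 2.828

2.828


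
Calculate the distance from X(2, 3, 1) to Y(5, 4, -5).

d = √[(x₂-x₁)² + (y₂-y₁)² + (z₂-z₁)²]
  = √[3² + 1² + (-6)²]
  = √[9 + 1 + 36]
  = √46
  ≈ 6.782

6.782


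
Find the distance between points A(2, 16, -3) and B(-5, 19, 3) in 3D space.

d = √[(x₂-x₁)² + (y₂-y₁)² + (z₂-z₁)²]
  = √[(-7)² + 3² + 6²]
  = √[49 + 9 + 36]
  = √94
  ≈ 9.695

9.695


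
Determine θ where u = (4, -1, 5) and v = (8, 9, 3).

u·v = 4·8 + (-1)·9 + 5·3 = 32 - 9 + 15 = 38
|u| = √(4² + (-1)² + 5²) = √42 ≈ 6.481
|v| = √(8² + 9² + 3²) = √154 ≈ 12.41
cos θ = (u·v)/(|u||v|) = 38/(6.481·12.41) ≈ 0.4725
θ = arccos(0.4725) ≈ 61.8°

61.8°


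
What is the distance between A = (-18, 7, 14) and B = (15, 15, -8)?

d = √[(x₂-x₁)² + (y₂-y₁)² + (z₂-z₁)²]
  = √[33² + 8² + (-22)²]
  = √[1089 + 64 + 484]
  = √1637
  ≈ 40.46

40.46


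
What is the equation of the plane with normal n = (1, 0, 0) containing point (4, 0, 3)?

The plane through P with normal n = (a, b, c) satisfies n·(r - P) = 0,
i.e. ax + by + cz = a·x₀ + b·y₀ + c·z₀.
d = 1·4 + 0·0 + 0·3
  = 4 + 0 + 0
  = 4
Equation: x = 4

x = 4


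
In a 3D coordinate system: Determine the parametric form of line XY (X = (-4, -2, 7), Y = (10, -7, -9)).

Direction vector d = Y - X = (10 + 4, -7 + 2, -9 - 7) = (14, -5, -16)
Parametric form r = X + t·d:
x = -4 + 14t, y = -2 - 5t, z = 7 - 16t

x = -4 + 14t, y = -2 - 5t, z = 7 - 16t


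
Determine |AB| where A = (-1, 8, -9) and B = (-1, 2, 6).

d = √[(x₂-x₁)² + (y₂-y₁)² + (z₂-z₁)²]
  = √[0² + (-6)² + 15²]
  = √[0 + 36 + 225]
  = √261
  ≈ 16.16

16.16


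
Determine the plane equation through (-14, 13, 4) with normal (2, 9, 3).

The plane through P with normal n = (a, b, c) satisfies n·(r - P) = 0,
i.e. ax + by + cz = a·x₀ + b·y₀ + c·z₀.
d = 2·(-14) + 9·13 + 3·4
  = -28 + 117 + 12
  = 101
Equation: 2x + 9y + 3z = 101

2x + 9y + 3z = 101


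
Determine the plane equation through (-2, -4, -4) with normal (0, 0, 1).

The plane through P with normal n = (a, b, c) satisfies n·(r - P) = 0,
i.e. ax + by + cz = a·x₀ + b·y₀ + c·z₀.
d = 0·(-2) + 0·(-4) + 1·(-4)
  = 0 + 0 - 4
  = -4
Equation: z = -4

z = -4


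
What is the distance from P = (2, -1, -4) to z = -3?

distance = |a·x₀ + b·y₀ + c·z₀ - d| / √(a² + b² + c²)
  = |0·2 + 0·(-1) + 1·(-4) - (-3)| / √(0² + 0² + 1²)
  = |0 + 0 - 4 + 3| / √(0 + 0 + 1)
  = |-1| / √1
  = 1 / 1
  ≈ 1

1


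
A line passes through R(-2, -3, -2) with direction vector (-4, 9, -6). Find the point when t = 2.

P(t) = R + t·d
  = (-2 + (-4)·2, -3 + 9·2, -2 + (-6)·2)
  = (-2 - 8, -3 + 18, -2 - 12)
  = (-10, 15, -14)

(-10, 15, -14)


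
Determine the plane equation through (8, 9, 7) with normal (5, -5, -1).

The plane through P with normal n = (a, b, c) satisfies n·(r - P) = 0,
i.e. ax + by + cz = a·x₀ + b·y₀ + c·z₀.
d = 5·8 + (-5)·9 + (-1)·7
  = 40 - 45 - 7
  = -12
Equation: 5x - 5y - z = -12

5x - 5y - z = -12


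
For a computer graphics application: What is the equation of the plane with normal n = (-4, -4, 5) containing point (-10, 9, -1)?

The plane through P with normal n = (a, b, c) satisfies n·(r - P) = 0,
i.e. ax + by + cz = a·x₀ + b·y₀ + c·z₀.
d = (-4)·(-10) + (-4)·9 + 5·(-1)
  = 40 - 36 - 5
  = -1
Equation: -4x - 4y + 5z = -1

-4x - 4y + 5z = -1


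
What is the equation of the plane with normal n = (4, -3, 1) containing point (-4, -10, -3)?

The plane through P with normal n = (a, b, c) satisfies n·(r - P) = 0,
i.e. ax + by + cz = a·x₀ + b·y₀ + c·z₀.
d = 4·(-4) + (-3)·(-10) + 1·(-3)
  = -16 + 30 - 3
  = 11
Equation: 4x - 3y + z = 11

4x - 3y + z = 11


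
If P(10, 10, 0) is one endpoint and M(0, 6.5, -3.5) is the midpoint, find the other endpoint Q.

Q = 2M - P
  = (2·0 - 10, 2·6.5 - 10, 2·(-3.5) - 0)
  = (0 - 10, 13 - 10, -7 + 0)
  = (-10, 3, -7)

(-10, 3, -7)


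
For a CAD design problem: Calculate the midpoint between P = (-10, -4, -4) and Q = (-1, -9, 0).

M = ((x₁+x₂)/2, (y₁+y₂)/2, (z₁+z₂)/2)
  = ((-10 - 1)/2, (-4 - 9)/2, (-4 + 0)/2)
  = (-11/2, -13/2, -4/2)
  = (-5.5, -6.5, -2)

(-5.5, -6.5, -2)


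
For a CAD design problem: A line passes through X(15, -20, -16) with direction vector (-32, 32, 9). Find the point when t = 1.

P(t) = X + t·d
  = (15 + (-32)·1, -20 + 32·1, -16 + 9·1)
  = (15 - 32, -20 + 32, -16 + 9)
  = (-17, 12, -7)

(-17, 12, -7)


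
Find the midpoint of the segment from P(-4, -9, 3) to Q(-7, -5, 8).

M = ((x₁+x₂)/2, (y₁+y₂)/2, (z₁+z₂)/2)
  = ((-4 - 7)/2, (-9 - 5)/2, (3 + 8)/2)
  = (-11/2, -14/2, 11/2)
  = (-5.5, -7, 5.5)

(-5.5, -7, 5.5)


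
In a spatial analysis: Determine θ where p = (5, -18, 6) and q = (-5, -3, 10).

p·q = 5·(-5) + (-18)·(-3) + 6·10 = -25 + 54 + 60 = 89
|p| = √(5² + (-18)² + 6²) = √385 ≈ 19.62
|q| = √((-5)² + (-3)² + 10²) = √134 ≈ 11.58
cos θ = (p·q)/(|p||q|) = 89/(19.62·11.58) ≈ 0.3918
θ = arccos(0.3918) ≈ 66.93°

66.93°


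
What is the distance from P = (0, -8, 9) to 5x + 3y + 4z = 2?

distance = |a·x₀ + b·y₀ + c·z₀ - d| / √(a² + b² + c²)
  = |5·0 + 3·(-8) + 4·9 - 2| / √(5² + 3² + 4²)
  = |0 - 24 + 36 - 2| / √(25 + 9 + 16)
  = |10| / √50
  = 10 / 7.071
  ≈ 1.414

1.414


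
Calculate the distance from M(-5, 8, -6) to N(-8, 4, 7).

d = √[(x₂-x₁)² + (y₂-y₁)² + (z₂-z₁)²]
  = √[(-3)² + (-4)² + 13²]
  = √[9 + 16 + 169]
  = √194
  ≈ 13.93

13.93


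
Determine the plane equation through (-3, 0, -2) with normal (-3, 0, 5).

The plane through P with normal n = (a, b, c) satisfies n·(r - P) = 0,
i.e. ax + by + cz = a·x₀ + b·y₀ + c·z₀.
d = (-3)·(-3) + 0·0 + 5·(-2)
  = 9 + 0 - 10
  = -1
Equation: -3x + 5z = -1

-3x + 5z = -1


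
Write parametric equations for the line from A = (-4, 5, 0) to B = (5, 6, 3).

Direction vector d = B - A = (5 + 4, 6 - 5, 3 + 0) = (9, 1, 3)
Parametric form r = A + t·d:
x = -4 + 9t, y = 5 + t, z = 0 + 3t

x = -4 + 9t, y = 5 + t, z = 0 + 3t


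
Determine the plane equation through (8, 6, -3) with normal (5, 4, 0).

The plane through P with normal n = (a, b, c) satisfies n·(r - P) = 0,
i.e. ax + by + cz = a·x₀ + b·y₀ + c·z₀.
d = 5·8 + 4·6 + 0·(-3)
  = 40 + 24 + 0
  = 64
Equation: 5x + 4y = 64

5x + 4y = 64


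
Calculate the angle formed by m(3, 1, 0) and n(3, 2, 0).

m·n = 3·3 + 1·2 + 0·0 = 9 + 2 + 0 = 11
|m| = √(3² + 1² + 0²) = √10 ≈ 3.162
|n| = √(3² + 2² + 0²) = √13 ≈ 3.606
cos θ = (m·n)/(|m||n|) = 11/(3.162·3.606) ≈ 0.9648
θ = arccos(0.9648) ≈ 15.26°

15.26°


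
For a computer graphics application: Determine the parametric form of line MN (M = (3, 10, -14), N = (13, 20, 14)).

Direction vector d = N - M = (13 - 3, 20 - 10, 14 + 14) = (10, 10, 28)
Parametric form r = M + t·d:
x = 3 + 10t, y = 10 + 10t, z = -14 + 28t

x = 3 + 10t, y = 10 + 10t, z = -14 + 28t


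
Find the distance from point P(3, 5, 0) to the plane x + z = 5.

distance = |a·x₀ + b·y₀ + c·z₀ - d| / √(a² + b² + c²)
  = |1·3 + 0·5 + 1·0 - 5| / √(1² + 0² + 1²)
  = |3 + 0 + 0 - 5| / √(1 + 0 + 1)
  = |-2| / √2
  = 2 / 1.414
  ≈ 1.414

1.414


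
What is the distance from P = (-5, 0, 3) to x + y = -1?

distance = |a·x₀ + b·y₀ + c·z₀ - d| / √(a² + b² + c²)
  = |1·(-5) + 1·0 + 0·3 - (-1)| / √(1² + 1² + 0²)
  = |-5 + 0 + 0 + 1| / √(1 + 1 + 0)
  = |-4| / √2
  = 4 / 1.414
  ≈ 2.828

2.828


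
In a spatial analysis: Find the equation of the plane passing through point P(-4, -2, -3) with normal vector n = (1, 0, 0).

The plane through P with normal n = (a, b, c) satisfies n·(r - P) = 0,
i.e. ax + by + cz = a·x₀ + b·y₀ + c·z₀.
d = 1·(-4) + 0·(-2) + 0·(-3)
  = -4 + 0 + 0
  = -4
Equation: x = -4

x = -4


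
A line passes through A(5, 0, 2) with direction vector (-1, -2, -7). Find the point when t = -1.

P(t) = A + t·d
  = (5 + (-1)·(-1), 0 + (-2)·(-1), 2 + (-7)·(-1))
  = (5 + 1, 0 + 2, 2 + 7)
  = (6, 2, 9)

(6, 2, 9)


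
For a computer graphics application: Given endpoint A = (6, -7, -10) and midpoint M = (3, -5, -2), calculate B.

B = 2M - A
  = (2·3 - 6, 2·(-5) - (-7), 2·(-2) - (-10))
  = (6 - 6, -10 + 7, -4 + 10)
  = (0, -3, 6)

(0, -3, 6)


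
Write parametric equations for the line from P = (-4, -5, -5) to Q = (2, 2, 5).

Direction vector d = Q - P = (2 + 4, 2 + 5, 5 + 5) = (6, 7, 10)
Parametric form r = P + t·d:
x = -4 + 6t, y = -5 + 7t, z = -5 + 10t

x = -4 + 6t, y = -5 + 7t, z = -5 + 10t


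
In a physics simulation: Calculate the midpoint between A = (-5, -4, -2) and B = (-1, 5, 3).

M = ((x₁+x₂)/2, (y₁+y₂)/2, (z₁+z₂)/2)
  = ((-5 - 1)/2, (-4 + 5)/2, (-2 + 3)/2)
  = (-6/2, 1/2, 1/2)
  = (-3, 0.5, 0.5)

(-3, 0.5, 0.5)


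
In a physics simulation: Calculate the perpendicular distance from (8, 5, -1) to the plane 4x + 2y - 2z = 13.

distance = |a·x₀ + b·y₀ + c·z₀ - d| / √(a² + b² + c²)
  = |4·8 + 2·5 + (-2)·(-1) - 13| / √(4² + 2² + (-2)²)
  = |32 + 10 + 2 - 13| / √(16 + 4 + 4)
  = |31| / √24
  = 31 / 4.899
  ≈ 6.328

6.328


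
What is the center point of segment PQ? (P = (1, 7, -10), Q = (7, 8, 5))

M = ((x₁+x₂)/2, (y₁+y₂)/2, (z₁+z₂)/2)
  = ((1 + 7)/2, (7 + 8)/2, (-10 + 5)/2)
  = (8/2, 15/2, -5/2)
  = (4, 7.5, -2.5)

(4, 7.5, -2.5)


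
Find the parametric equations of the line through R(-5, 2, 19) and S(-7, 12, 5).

Direction vector d = S - R = (-7 + 5, 12 - 2, 5 - 19) = (-2, 10, -14)
Parametric form r = R + t·d:
x = -5 - 2t, y = 2 + 10t, z = 19 - 14t

x = -5 - 2t, y = 2 + 10t, z = 19 - 14t


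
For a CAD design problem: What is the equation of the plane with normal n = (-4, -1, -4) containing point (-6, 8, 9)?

The plane through P with normal n = (a, b, c) satisfies n·(r - P) = 0,
i.e. ax + by + cz = a·x₀ + b·y₀ + c·z₀.
d = (-4)·(-6) + (-1)·8 + (-4)·9
  = 24 - 8 - 36
  = -20
Equation: -4x - y - 4z = -20

-4x - y - 4z = -20


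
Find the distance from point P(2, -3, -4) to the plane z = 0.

distance = |a·x₀ + b·y₀ + c·z₀ - d| / √(a² + b² + c²)
  = |0·2 + 0·(-3) + 1·(-4) - 0| / √(0² + 0² + 1²)
  = |0 + 0 - 4 + 0| / √(0 + 0 + 1)
  = |-4| / √1
  = 4 / 1
  ≈ 4

4


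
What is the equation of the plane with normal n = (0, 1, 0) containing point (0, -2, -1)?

The plane through P with normal n = (a, b, c) satisfies n·(r - P) = 0,
i.e. ax + by + cz = a·x₀ + b·y₀ + c·z₀.
d = 0·0 + 1·(-2) + 0·(-1)
  = 0 - 2 + 0
  = -2
Equation: y = -2

y = -2


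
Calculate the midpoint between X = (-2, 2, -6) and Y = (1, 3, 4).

M = ((x₁+x₂)/2, (y₁+y₂)/2, (z₁+z₂)/2)
  = ((-2 + 1)/2, (2 + 3)/2, (-6 + 4)/2)
  = (-1/2, 5/2, -2/2)
  = (-0.5, 2.5, -1)

(-0.5, 2.5, -1)


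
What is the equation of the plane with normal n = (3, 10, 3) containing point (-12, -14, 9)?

The plane through P with normal n = (a, b, c) satisfies n·(r - P) = 0,
i.e. ax + by + cz = a·x₀ + b·y₀ + c·z₀.
d = 3·(-12) + 10·(-14) + 3·9
  = -36 - 140 + 27
  = -149
Equation: 3x + 10y + 3z = -149

3x + 10y + 3z = -149


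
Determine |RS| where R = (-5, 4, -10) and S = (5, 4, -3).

d = √[(x₂-x₁)² + (y₂-y₁)² + (z₂-z₁)²]
  = √[10² + 0² + 7²]
  = √[100 + 0 + 49]
  = √149
  ≈ 12.21

12.21


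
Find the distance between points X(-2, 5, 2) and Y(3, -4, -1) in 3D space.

d = √[(x₂-x₁)² + (y₂-y₁)² + (z₂-z₁)²]
  = √[5² + (-9)² + (-3)²]
  = √[25 + 81 + 9]
  = √115
  ≈ 10.72

10.72


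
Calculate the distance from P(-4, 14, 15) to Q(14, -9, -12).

d = √[(x₂-x₁)² + (y₂-y₁)² + (z₂-z₁)²]
  = √[18² + (-23)² + (-27)²]
  = √[324 + 529 + 729]
  = √1582
  ≈ 39.77

39.77


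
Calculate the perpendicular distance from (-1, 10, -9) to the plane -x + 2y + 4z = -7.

distance = |a·x₀ + b·y₀ + c·z₀ - d| / √(a² + b² + c²)
  = |(-1)·(-1) + 2·10 + 4·(-9) - (-7)| / √((-1)² + 2² + 4²)
  = |1 + 20 - 36 + 7| / √(1 + 4 + 16)
  = |-8| / √21
  = 8 / 4.583
  ≈ 1.746

1.746


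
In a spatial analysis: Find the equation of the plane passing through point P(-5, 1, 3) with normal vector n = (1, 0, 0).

The plane through P with normal n = (a, b, c) satisfies n·(r - P) = 0,
i.e. ax + by + cz = a·x₀ + b·y₀ + c·z₀.
d = 1·(-5) + 0·1 + 0·3
  = -5 + 0 + 0
  = -5
Equation: x = -5

x = -5


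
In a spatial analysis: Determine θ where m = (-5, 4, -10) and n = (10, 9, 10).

m·n = (-5)·10 + 4·9 + (-10)·10 = -50 + 36 - 100 = -114
|m| = √((-5)² + 4² + (-10)²) = √141 ≈ 11.87
|n| = √(10² + 9² + 10²) = √281 ≈ 16.76
cos θ = (m·n)/(|m||n|) = -114/(11.87·16.76) ≈ -0.5727
θ = arccos(-0.5727) ≈ 124.9°

124.9°


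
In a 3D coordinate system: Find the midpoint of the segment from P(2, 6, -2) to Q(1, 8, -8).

M = ((x₁+x₂)/2, (y₁+y₂)/2, (z₁+z₂)/2)
  = ((2 + 1)/2, (6 + 8)/2, (-2 - 8)/2)
  = (3/2, 14/2, -10/2)
  = (1.5, 7, -5)

(1.5, 7, -5)


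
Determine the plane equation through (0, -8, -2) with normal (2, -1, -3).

The plane through P with normal n = (a, b, c) satisfies n·(r - P) = 0,
i.e. ax + by + cz = a·x₀ + b·y₀ + c·z₀.
d = 2·0 + (-1)·(-8) + (-3)·(-2)
  = 0 + 8 + 6
  = 14
Equation: 2x - y - 3z = 14

2x - y - 3z = 14


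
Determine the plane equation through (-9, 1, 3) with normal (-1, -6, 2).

The plane through P with normal n = (a, b, c) satisfies n·(r - P) = 0,
i.e. ax + by + cz = a·x₀ + b·y₀ + c·z₀.
d = (-1)·(-9) + (-6)·1 + 2·3
  = 9 - 6 + 6
  = 9
Equation: -x - 6y + 2z = 9

-x - 6y + 2z = 9


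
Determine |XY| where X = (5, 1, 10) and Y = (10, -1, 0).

d = √[(x₂-x₁)² + (y₂-y₁)² + (z₂-z₁)²]
  = √[5² + (-2)² + (-10)²]
  = √[25 + 4 + 100]
  = √129
  ≈ 11.36

11.36


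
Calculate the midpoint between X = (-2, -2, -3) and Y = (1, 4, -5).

M = ((x₁+x₂)/2, (y₁+y₂)/2, (z₁+z₂)/2)
  = ((-2 + 1)/2, (-2 + 4)/2, (-3 - 5)/2)
  = (-1/2, 2/2, -8/2)
  = (-0.5, 1, -4)

(-0.5, 1, -4)
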